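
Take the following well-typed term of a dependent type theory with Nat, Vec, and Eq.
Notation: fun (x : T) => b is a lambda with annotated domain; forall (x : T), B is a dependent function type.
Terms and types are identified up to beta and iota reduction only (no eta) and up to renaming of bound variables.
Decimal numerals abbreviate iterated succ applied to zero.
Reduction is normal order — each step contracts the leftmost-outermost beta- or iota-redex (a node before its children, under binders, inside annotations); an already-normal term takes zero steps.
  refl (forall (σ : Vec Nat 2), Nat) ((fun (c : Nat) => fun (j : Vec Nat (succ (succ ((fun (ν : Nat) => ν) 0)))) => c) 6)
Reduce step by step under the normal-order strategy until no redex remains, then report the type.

reduction (normal order):
  refl (forall (σ : Vec Nat 2), Nat) ((fun (c : Nat) => fun (j : Vec Nat (succ (succ ((fun (ν : Nat) => ν) 0)))) => c) 6)
  ~> refl (forall (σ : Vec Nat 2), Nat) (fun (c : Vec Nat (succ (succ ((fun (j : Nat) => j) 0)))) => 6)
  ~> refl (forall (σ : Vec Nat 2), Nat) (fun (c : Vec Nat 2) => 6)
inferred type:
  Eq (forall (σ : Vec Nat 2), Nat) (fun (c : Vec Nat 2) => 6) (fun (j : Vec Nat 2) => 6)


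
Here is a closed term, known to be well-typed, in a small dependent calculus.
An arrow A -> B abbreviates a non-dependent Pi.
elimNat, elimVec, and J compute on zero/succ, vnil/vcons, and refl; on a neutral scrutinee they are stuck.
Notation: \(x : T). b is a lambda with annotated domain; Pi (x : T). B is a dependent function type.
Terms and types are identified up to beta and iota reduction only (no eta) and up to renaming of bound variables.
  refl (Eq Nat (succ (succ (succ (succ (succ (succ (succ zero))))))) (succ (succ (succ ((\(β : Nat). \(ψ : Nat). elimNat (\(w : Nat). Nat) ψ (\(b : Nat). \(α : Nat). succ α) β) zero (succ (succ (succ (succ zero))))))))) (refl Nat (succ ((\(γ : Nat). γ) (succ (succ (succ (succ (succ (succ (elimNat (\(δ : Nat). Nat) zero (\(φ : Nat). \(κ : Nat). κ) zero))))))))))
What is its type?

inferred type:
  Eq (Eq Nat (succ (succ (succ (succ (succ (succ (succ zero))))))) (succ (succ (succ (succ (succ (succ (succ zero)))))))) (refl Nat (succ (succ (succ (succ (succ (succ (succ zero)))))))) (refl Nat (succ (succ (succ (succ (succ (succ (succ zero))))))))


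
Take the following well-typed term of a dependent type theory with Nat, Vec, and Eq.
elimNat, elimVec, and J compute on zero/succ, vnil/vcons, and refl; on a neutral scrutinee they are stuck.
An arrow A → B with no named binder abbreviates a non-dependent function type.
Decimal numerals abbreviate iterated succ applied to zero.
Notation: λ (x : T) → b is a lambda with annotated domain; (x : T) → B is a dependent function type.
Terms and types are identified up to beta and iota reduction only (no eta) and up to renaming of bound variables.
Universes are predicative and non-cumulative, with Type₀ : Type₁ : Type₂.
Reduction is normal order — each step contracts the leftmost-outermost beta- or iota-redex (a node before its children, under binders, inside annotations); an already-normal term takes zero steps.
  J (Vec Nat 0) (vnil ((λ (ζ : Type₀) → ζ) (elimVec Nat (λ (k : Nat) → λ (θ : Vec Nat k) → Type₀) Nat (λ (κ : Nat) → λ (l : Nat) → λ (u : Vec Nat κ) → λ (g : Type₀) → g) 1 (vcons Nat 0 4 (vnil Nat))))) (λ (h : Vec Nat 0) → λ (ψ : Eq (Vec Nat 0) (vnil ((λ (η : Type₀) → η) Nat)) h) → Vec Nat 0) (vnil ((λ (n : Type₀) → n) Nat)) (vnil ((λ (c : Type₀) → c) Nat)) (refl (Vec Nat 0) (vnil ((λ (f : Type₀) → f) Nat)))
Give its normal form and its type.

resulting normal form:
  vnil Nat
inferred type:
  Vec Nat 0


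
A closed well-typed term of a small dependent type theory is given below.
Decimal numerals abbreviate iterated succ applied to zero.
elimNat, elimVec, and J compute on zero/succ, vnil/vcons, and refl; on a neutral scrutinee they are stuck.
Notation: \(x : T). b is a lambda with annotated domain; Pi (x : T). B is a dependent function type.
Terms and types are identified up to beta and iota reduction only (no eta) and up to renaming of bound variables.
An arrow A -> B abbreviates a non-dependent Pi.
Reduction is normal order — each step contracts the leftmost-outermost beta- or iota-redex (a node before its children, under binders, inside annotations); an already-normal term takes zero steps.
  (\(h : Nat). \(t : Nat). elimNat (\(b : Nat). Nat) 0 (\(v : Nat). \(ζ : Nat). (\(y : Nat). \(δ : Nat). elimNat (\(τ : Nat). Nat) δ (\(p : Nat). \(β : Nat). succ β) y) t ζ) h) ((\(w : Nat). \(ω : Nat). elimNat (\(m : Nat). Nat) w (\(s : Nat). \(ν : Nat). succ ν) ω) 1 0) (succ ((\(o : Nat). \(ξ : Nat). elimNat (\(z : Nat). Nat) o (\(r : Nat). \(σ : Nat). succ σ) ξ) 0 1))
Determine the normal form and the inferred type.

reduced normal form:
  2
the term's type:
  Nat
observation: 24 normal-order steps separate the term from its normal form.


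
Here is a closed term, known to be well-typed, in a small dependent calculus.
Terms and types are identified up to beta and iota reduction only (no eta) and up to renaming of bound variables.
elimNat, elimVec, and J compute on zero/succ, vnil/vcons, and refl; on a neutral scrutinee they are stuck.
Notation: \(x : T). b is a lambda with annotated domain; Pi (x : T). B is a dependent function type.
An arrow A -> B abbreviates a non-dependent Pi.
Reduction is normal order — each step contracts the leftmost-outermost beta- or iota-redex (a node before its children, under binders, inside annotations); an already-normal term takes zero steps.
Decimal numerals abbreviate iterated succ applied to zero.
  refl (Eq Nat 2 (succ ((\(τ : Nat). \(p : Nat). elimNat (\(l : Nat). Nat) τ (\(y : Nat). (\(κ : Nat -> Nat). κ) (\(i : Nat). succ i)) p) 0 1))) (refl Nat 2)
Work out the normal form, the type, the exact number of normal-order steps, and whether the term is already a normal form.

normal form:
  refl (Eq Nat 2 2) (refl Nat 2)
inferred type:
  Eq (Eq Nat 2 2) (refl Nat 2) (refl Nat 2)
reduction steps (normal order): 7
already normal: no
first contracted redex: a beta-redex


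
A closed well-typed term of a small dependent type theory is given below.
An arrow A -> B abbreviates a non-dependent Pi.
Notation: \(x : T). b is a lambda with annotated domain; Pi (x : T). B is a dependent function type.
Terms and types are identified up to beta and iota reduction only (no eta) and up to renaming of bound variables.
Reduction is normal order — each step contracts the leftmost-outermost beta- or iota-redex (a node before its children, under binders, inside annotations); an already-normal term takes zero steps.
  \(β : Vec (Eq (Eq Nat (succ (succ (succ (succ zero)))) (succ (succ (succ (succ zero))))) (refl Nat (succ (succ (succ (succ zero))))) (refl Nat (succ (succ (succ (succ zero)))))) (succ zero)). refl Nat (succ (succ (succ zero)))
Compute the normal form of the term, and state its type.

resulting normal form:
  \(β : Vec (Eq (Eq Nat (succ (succ (succ (succ zero)))) (succ (succ (succ (succ zero))))) (refl Nat (succ (succ (succ (succ zero))))) (refl Nat (succ (succ (succ (succ zero)))))) (succ zero)). refl Nat (succ (succ (succ zero)))
type:
  Vec (Eq (Eq Nat (succ (succ (succ (succ zero)))) (succ (succ (succ (succ zero))))) (refl Nat (succ (succ (succ (succ zero))))) (refl Nat (succ (succ (succ (succ zero)))))) (succ zero) -> Eq Nat (succ (succ (succ zero))) (succ (succ (succ zero)))
observation: the term is already in normal form.


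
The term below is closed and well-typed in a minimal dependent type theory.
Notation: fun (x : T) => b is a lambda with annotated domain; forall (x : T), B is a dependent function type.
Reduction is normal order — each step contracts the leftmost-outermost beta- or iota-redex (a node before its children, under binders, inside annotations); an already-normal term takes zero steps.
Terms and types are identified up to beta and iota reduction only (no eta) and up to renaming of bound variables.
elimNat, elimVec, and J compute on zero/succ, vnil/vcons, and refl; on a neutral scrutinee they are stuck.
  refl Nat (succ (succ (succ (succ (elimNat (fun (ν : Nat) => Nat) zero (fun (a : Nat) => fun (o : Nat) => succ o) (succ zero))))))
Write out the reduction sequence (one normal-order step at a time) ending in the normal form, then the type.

reduction (normal order):
  refl Nat (succ (succ (succ (succ (elimNat (fun (ν : Nat) => Nat) zero (fun (a : Nat) => fun (o : Nat) => succ o) (succ zero))))))
  ~> refl Nat (succ (succ (succ (succ ((fun (ν : Nat) => fun (a : Nat) => succ a) zero (elimNat (fun (o : Nat) => Nat) zero (fun (l : Nat) => fun (κ : Nat) => succ κ) zero))))))
  ~> refl Nat (succ (succ (succ (succ ((fun (ν : Nat) => succ ν) (elimNat (fun (a : Nat) => Nat) zero (fun (o : Nat) => fun (l : Nat) => succ l) zero))))))
  ~> refl Nat (succ (succ (succ (succ (succ (elimNat (fun (ν : Nat) => Nat) zero (fun (a : Nat) => fun (o : Nat) => succ o) zero))))))
  ~> refl Nat (succ (succ (succ (succ (succ zero)))))
the term's type:
  Eq Nat (succ (succ (succ (succ (succ zero))))) (succ (succ (succ (succ (succ zero)))))


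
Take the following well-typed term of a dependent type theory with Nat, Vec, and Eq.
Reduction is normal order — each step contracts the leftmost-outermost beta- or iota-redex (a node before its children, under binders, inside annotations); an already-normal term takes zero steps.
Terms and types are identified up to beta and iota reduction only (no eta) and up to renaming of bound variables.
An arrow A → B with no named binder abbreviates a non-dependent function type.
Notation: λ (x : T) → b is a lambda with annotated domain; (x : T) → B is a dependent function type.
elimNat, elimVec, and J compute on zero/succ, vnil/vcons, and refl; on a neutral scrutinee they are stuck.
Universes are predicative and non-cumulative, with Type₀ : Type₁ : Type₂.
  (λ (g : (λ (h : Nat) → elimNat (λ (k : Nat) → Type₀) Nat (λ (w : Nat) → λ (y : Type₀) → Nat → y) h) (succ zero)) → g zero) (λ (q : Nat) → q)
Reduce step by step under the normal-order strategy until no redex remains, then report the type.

normal-order reduction:
  (λ (g : (λ (h : Nat) → elimNat (λ (k : Nat) → Type₀) Nat (λ (w : Nat) → λ (y : Type₀) → Nat → y) h) (succ zero)) → g zero) (λ (q : Nat) → q)
  ~> (λ (g : Nat) → g) zero
  ~> zero
the term's type:
  Nat


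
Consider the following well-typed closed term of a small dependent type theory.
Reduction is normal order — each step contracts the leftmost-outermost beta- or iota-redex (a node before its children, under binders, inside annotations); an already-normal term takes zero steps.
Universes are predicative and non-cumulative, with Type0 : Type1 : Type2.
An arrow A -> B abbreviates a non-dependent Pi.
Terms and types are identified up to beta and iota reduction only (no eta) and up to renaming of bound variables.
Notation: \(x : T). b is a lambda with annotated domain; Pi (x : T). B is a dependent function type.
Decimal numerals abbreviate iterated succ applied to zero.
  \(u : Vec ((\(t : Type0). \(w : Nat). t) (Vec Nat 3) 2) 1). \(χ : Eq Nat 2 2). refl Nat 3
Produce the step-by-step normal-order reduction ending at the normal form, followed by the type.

normal-order reduction sequence:
  \(u : Vec ((\(t : Type0). \(w : Nat). t) (Vec Nat 3) 2) 1). \(χ : Eq Nat 2 2). refl Nat 3
  ~> \(u : Vec ((\(t : Nat). Vec Nat 3) 2) 1). \(w : Eq Nat 2 2). refl Nat 3
  ~> \(u : Vec (Vec Nat 3) 1). \(t : Eq Nat 2 2). refl Nat 3
inferred type:
  Vec (Vec Nat 3) 1 -> Eq Nat 2 2 -> Eq Nat 3 3


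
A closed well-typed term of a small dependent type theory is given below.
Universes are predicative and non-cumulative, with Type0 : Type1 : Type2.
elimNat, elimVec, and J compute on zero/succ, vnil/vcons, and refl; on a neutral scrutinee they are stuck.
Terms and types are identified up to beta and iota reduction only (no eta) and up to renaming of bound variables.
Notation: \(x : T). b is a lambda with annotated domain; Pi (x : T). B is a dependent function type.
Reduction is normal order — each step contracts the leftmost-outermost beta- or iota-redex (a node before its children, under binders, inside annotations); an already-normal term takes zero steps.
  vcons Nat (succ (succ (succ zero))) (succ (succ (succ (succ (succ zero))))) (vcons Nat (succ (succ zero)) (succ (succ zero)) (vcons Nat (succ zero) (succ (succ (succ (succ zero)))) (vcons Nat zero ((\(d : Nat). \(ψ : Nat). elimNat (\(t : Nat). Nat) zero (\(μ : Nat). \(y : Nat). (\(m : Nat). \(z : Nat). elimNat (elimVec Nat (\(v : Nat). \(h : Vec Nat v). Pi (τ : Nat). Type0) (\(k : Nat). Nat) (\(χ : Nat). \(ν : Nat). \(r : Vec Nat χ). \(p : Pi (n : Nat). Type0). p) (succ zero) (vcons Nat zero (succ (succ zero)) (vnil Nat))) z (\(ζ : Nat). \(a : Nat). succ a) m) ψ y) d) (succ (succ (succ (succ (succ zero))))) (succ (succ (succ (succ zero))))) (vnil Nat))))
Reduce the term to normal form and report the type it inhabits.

normal form:
  vcons Nat (succ (succ (succ zero))) (succ (succ (succ (succ (succ zero))))) (vcons Nat (succ (succ zero)) (succ (succ zero)) (vcons Nat (succ zero) (succ (succ (succ (succ zero)))) (vcons Nat zero (succ (succ (succ (succ (succ (succ (succ (succ (succ (succ (succ (succ (succ (succ (succ (succ (succ (succ (succ (succ zero)))))))))))))))))))) (vnil Nat))))
inferred type:
  Vec Nat (succ (succ (succ (succ zero))))


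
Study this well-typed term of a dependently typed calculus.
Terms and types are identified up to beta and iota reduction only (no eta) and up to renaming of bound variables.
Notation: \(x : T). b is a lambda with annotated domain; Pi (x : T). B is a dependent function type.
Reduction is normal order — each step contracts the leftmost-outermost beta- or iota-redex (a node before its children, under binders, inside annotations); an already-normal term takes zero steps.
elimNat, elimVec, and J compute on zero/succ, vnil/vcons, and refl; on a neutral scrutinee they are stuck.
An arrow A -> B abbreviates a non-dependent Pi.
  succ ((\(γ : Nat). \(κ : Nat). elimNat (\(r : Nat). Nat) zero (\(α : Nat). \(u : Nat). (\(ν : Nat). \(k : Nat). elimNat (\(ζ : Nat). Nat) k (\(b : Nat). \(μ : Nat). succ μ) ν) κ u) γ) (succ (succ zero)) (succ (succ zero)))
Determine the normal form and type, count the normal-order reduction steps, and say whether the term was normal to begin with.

reduced normal form:
  succ (succ (succ (succ (succ zero))))
type:
  Nat
steps to reach normal form (normal order): 27
term was already normal: no
first redex: a beta-redex


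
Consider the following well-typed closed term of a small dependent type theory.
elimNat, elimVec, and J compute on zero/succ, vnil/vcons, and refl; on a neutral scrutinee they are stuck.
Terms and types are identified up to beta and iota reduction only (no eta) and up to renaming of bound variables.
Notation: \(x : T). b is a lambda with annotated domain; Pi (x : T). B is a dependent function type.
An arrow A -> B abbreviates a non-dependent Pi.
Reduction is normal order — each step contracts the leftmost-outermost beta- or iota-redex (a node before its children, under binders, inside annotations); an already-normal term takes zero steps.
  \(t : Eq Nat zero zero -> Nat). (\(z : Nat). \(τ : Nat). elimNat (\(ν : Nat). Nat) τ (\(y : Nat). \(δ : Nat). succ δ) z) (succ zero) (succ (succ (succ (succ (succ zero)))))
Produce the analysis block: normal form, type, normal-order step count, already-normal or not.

reduced normal form:
  \(t : Eq Nat zero zero -> Nat). succ (succ (succ (succ (succ (succ zero)))))
the term's type:
  (Eq Nat zero zero -> Nat) -> Nat
normal-order step count: 6
term was already normal: no
first contracted redex: a beta-redex


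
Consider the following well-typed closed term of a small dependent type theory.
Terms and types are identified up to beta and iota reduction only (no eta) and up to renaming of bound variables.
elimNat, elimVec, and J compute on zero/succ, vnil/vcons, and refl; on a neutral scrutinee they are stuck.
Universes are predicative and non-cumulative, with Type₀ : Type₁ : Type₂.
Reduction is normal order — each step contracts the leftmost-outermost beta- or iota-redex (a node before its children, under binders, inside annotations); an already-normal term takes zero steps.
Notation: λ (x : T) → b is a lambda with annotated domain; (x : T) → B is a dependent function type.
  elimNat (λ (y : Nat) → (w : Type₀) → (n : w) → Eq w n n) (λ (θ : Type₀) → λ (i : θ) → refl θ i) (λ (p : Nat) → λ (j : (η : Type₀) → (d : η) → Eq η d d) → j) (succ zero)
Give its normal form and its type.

reduced normal form:
  λ (y : Type₀) → λ (w : y) → refl y w
the term's type:
  (y : Type₀) → (w : y) → Eq y w w
observation: normalization takes exactly 4 steps under the normal-order strategy.


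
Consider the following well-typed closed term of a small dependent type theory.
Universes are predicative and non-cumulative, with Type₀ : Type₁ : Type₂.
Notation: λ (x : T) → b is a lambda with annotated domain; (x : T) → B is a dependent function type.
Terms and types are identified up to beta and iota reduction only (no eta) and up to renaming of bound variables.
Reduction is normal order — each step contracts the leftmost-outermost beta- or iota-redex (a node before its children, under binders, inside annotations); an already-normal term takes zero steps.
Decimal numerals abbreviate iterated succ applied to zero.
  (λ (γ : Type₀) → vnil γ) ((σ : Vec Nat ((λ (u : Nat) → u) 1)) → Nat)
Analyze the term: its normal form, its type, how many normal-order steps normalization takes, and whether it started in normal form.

resulting normal form:
  vnil ((γ : Vec Nat 1) → Nat)
the term's type:
  Vec ((γ : Vec Nat 1) → Nat) 0
steps to reach normal form (normal order): 2
term was already normal: no
first redex: a beta-redex


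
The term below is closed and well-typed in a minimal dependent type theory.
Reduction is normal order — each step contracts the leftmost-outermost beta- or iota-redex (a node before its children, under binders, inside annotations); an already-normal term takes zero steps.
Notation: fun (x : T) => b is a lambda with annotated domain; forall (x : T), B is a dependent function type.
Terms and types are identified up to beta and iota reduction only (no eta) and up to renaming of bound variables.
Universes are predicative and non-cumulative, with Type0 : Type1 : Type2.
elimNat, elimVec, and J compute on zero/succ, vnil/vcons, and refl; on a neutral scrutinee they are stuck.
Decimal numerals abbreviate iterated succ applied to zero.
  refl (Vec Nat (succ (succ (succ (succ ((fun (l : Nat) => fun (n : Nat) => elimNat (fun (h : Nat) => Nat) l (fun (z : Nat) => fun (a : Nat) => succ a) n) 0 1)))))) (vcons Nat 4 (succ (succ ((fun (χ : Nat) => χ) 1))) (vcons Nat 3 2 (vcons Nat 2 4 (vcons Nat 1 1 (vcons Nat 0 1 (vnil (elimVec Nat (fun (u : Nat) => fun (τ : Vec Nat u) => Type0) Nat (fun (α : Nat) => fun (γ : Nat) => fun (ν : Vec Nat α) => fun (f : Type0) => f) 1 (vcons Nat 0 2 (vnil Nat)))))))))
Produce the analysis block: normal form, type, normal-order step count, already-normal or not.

resulting normal form:
  refl (Vec Nat 5) (vcons Nat 4 3 (vcons Nat 3 2 (vcons Nat 2 4 (vcons Nat 1 1 (vcons Nat 0 1 (vnil Nat))))))
the term's type:
  Eq (Vec Nat 5) (vcons Nat 4 3 (vcons Nat 3 2 (vcons Nat 2 4 (vcons Nat 1 1 (vcons Nat 0 1 (vnil Nat)))))) (vcons Nat 4 3 (vcons Nat 3 2 (vcons Nat 2 4 (vcons Nat 1 1 (vcons Nat 0 1 (vnil Nat))))))
reduction steps (normal order): 13
started in normal form: no
first redex: a beta-redex


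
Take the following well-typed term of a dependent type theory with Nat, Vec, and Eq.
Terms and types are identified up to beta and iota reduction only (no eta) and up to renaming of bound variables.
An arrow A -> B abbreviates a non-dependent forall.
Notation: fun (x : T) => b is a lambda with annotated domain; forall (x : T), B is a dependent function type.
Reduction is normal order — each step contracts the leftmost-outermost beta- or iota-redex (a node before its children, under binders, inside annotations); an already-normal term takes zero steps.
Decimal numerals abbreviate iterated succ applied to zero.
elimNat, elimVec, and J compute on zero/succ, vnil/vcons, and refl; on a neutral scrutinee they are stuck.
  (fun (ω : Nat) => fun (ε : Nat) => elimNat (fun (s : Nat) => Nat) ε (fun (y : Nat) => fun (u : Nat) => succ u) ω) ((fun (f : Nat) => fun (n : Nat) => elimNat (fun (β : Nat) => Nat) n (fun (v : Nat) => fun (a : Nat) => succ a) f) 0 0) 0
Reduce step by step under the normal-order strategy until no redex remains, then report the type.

reduction (normal order):
  (fun (ω : Nat) => fun (ε : Nat) => elimNat (fun (s : Nat) => Nat) ε (fun (y : Nat) => fun (u : Nat) => succ u) ω) ((fun (f : Nat) => fun (n : Nat) => elimNat (fun (β : Nat) => Nat) n (fun (v : Nat) => fun (a : Nat) => succ a) f) 0 0) 0
  ~> (fun (ω : Nat) => elimNat (fun (ε : Nat) => Nat) ω (fun (s : Nat) => fun (y : Nat) => succ y) ((fun (u : Nat) => fun (f : Nat) => elimNat (fun (n : Nat) => Nat) f (fun (β : Nat) => fun (v : Nat) => succ v) u) 0 0)) 0
  ~> elimNat (fun (ω : Nat) => Nat) 0 (fun (ε : Nat) => fun (s : Nat) => succ s) ((fun (y : Nat) => fun (u : Nat) => elimNat (fun (f : Nat) => Nat) u (fun (n : Nat) => fun (β : Nat) => succ β) y) 0 0)
  ~> elimNat (fun (ω : Nat) => Nat) 0 (fun (ε : Nat) => fun (s : Nat) => succ s) ((fun (y : Nat) => elimNat (fun (u : Nat) => Nat) y (fun (f : Nat) => fun (n : Nat) => succ n) 0) 0)
  ~> elimNat (fun (ω : Nat) => Nat) 0 (fun (ε : Nat) => fun (s : Nat) => succ s) (elimNat (fun (y : Nat) => Nat) 0 (fun (u : Nat) => fun (f : Nat) => succ f) 0)
  ~> elimNat (fun (ω : Nat) => Nat) 0 (fun (ε : Nat) => fun (s : Nat) => succ s) 0
  ~> 0
inferred type:
  Nat


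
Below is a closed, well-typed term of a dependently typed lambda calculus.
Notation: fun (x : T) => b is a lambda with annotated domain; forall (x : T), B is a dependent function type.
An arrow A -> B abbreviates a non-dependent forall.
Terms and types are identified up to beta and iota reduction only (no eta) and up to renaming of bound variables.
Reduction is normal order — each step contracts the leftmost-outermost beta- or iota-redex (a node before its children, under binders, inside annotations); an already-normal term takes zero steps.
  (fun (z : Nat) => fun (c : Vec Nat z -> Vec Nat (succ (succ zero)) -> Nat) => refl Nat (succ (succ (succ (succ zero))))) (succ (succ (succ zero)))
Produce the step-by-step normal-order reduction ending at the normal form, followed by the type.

reduction (normal order):
  (fun (z : Nat) => fun (c : Vec Nat z -> Vec Nat (succ (succ zero)) -> Nat) => refl Nat (succ (succ (succ (succ zero))))) (succ (succ (succ zero)))
  ~> fun (z : Vec Nat (succ (succ (succ zero))) -> Vec Nat (succ (succ zero)) -> Nat) => refl Nat (succ (succ (succ (succ zero))))
inferred type:
  (Vec Nat (succ (succ (succ zero))) -> Vec Nat (succ (succ zero)) -> Nat) -> Eq Nat (succ (succ (succ (succ zero)))) (succ (succ (succ (succ zero))))


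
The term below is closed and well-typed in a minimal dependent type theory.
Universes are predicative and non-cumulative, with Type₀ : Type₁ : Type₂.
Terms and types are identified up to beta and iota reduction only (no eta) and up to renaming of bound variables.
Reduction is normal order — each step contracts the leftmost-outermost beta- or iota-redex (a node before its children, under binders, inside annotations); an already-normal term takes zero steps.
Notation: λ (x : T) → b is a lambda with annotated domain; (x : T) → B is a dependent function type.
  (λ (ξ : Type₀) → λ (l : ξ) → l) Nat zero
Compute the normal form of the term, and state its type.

reduced normal form:
  zero
type:
  Nat
observation: the leftmost-outermost redex is a beta-redex, and normalization takes 2 steps.


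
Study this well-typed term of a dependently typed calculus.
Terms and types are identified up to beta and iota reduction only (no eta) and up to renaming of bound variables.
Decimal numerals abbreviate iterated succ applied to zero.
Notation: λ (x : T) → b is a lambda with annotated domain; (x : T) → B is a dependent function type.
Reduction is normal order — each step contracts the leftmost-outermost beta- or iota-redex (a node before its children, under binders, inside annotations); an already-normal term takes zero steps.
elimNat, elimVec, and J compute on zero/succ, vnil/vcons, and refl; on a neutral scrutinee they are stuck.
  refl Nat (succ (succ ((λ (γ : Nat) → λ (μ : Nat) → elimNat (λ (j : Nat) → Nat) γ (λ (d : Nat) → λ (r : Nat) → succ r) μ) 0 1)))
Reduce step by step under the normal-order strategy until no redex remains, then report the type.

normal-order reduction:
  refl Nat (succ (succ ((λ (γ : Nat) → λ (μ : Nat) → elimNat (λ (j : Nat) → Nat) γ (λ (d : Nat) → λ (r : Nat) → succ r) μ) 0 1)))
  ~> refl Nat (succ (succ ((λ (γ : Nat) → elimNat (λ (μ : Nat) → Nat) 0 (λ (j : Nat) → λ (d : Nat) → succ d) γ) 1)))
  ~> refl Nat (succ (succ (elimNat (λ (γ : Nat) → Nat) 0 (λ (μ : Nat) → λ (j : Nat) → succ j) 1)))
  ~> refl Nat (succ (succ ((λ (γ : Nat) → λ (μ : Nat) → succ μ) 0 (elimNat (λ (j : Nat) → Nat) 0 (λ (d : Nat) → λ (r : Nat) → succ r) 0))))
  ~> refl Nat (succ (succ ((λ (γ : Nat) → succ γ) (elimNat (λ (μ : Nat) → Nat) 0 (λ (j : Nat) → λ (d : Nat) → succ d) 0))))
  ~> refl Nat (succ (succ (succ (elimNat (λ (γ : Nat) → Nat) 0 (λ (μ : Nat) → λ (j : Nat) → succ j) 0))))
  ~> refl Nat 3
the term's type:
  Eq Nat 3 3


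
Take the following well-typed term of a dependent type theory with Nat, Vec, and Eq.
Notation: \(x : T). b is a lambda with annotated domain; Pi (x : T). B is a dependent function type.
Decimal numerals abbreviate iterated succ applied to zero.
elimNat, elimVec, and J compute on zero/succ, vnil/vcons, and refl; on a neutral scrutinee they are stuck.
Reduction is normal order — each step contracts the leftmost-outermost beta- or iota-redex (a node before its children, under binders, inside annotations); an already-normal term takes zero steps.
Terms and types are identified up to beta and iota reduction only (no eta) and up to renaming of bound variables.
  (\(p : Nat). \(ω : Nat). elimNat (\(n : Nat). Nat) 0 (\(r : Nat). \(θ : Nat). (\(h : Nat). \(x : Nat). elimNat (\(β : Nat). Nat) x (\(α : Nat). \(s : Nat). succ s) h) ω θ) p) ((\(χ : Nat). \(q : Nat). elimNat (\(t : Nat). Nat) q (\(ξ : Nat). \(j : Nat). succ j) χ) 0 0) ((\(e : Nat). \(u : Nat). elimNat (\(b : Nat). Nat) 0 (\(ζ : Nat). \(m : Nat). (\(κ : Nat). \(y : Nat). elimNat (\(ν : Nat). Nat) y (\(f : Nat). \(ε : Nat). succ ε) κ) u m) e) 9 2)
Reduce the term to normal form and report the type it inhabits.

normal form:
  0
inferred type:
  Nat


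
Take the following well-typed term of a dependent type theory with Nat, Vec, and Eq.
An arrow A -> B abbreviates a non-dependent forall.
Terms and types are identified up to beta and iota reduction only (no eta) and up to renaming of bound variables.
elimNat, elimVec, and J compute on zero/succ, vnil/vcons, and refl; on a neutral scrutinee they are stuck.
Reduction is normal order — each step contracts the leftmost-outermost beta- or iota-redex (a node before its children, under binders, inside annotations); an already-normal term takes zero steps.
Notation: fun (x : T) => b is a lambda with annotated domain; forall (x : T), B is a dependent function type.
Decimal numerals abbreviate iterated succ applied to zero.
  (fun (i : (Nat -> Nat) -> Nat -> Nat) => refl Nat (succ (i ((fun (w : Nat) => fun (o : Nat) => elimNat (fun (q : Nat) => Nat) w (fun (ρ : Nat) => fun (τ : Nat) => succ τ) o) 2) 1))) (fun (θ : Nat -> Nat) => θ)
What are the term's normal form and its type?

reduced normal form:
  refl Nat 4
inferred type:
  Eq Nat 4 4


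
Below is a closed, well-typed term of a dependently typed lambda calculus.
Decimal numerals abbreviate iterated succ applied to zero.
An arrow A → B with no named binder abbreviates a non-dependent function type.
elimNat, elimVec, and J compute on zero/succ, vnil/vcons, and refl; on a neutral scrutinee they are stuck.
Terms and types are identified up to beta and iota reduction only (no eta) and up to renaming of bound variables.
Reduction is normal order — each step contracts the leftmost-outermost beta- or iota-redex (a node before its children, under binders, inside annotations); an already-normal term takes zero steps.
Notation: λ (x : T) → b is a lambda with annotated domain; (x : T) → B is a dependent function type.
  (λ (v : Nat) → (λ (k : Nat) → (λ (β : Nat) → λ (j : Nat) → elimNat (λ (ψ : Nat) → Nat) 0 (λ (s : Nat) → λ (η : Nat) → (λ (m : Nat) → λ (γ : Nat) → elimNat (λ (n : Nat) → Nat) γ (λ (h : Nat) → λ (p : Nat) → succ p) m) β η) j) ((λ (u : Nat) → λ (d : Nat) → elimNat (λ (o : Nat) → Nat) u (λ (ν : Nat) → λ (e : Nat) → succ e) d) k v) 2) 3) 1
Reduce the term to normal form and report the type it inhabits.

reduced normal form:
  8
inferred type:
  Nat
observation: normalization takes exactly 53 steps under the normal-order strategy.


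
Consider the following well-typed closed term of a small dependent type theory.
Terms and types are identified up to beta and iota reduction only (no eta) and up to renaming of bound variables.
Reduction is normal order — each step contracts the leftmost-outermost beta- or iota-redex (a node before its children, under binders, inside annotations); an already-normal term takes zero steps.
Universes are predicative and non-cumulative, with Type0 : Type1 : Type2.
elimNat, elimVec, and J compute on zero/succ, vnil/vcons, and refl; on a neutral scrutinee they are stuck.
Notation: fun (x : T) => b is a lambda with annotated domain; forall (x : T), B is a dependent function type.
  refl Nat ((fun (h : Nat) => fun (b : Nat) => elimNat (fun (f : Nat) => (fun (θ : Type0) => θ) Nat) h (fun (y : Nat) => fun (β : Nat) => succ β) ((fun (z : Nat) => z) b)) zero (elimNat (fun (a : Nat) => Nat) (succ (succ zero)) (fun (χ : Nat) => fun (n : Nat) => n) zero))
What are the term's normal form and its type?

resulting normal form:
  refl Nat (succ (succ zero))
inferred type:
  Eq Nat (succ (succ zero)) (succ (succ zero))
observation: reduction starts at a beta-redex, and 12 normal-order steps reach the normal form.


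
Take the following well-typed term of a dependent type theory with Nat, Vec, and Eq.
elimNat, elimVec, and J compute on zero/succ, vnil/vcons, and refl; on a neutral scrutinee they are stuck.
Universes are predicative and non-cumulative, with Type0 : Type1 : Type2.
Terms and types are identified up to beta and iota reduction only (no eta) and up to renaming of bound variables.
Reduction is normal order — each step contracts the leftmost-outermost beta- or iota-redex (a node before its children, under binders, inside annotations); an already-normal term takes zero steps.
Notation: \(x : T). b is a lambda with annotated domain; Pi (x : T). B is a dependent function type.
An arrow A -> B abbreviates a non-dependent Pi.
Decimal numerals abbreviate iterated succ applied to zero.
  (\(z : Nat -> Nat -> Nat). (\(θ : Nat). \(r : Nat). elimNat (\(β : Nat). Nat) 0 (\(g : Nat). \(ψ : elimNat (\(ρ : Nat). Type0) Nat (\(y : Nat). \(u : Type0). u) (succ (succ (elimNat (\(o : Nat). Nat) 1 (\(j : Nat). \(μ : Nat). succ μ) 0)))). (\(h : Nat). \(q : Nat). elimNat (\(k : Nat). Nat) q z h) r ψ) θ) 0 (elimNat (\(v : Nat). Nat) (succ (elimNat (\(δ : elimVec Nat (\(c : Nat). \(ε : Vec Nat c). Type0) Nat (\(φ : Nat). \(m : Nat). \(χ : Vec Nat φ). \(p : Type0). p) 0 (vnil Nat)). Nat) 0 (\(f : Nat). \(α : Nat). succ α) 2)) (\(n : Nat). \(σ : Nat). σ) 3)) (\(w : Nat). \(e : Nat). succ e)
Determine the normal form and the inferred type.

reduced normal form:
  0
inferred type:
  Nat
observation: normalization takes exactly 4 steps under the normal-order strategy.


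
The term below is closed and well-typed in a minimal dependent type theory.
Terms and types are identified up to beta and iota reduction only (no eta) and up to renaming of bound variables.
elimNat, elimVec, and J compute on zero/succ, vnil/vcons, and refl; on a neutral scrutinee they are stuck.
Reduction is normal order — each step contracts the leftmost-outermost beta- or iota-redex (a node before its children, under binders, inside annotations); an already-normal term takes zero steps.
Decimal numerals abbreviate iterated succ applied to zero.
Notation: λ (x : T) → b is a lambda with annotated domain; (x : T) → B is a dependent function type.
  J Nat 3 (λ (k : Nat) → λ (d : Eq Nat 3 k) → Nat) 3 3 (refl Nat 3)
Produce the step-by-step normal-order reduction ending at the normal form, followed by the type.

normal-order reduction:
  J Nat 3 (λ (k : Nat) → λ (d : Eq Nat 3 k) → Nat) 3 3 (refl Nat 3)
  ~> 3
inferred type:
  Nat


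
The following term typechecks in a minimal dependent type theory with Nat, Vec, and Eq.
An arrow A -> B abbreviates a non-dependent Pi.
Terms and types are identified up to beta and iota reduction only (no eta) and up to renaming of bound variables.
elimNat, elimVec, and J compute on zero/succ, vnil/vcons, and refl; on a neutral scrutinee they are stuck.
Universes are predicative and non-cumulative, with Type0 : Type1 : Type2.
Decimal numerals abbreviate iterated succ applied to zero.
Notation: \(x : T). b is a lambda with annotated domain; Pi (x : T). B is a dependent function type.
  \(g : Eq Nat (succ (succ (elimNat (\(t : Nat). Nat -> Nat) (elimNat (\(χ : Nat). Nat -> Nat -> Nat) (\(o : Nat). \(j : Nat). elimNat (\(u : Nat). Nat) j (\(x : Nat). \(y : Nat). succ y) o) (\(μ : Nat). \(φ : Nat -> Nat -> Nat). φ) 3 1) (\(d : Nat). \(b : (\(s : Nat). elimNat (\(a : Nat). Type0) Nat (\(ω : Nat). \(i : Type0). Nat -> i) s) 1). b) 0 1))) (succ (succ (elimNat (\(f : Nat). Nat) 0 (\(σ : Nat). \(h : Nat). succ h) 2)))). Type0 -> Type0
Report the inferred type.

the term's type:
  Eq Nat 4 4 -> Type1


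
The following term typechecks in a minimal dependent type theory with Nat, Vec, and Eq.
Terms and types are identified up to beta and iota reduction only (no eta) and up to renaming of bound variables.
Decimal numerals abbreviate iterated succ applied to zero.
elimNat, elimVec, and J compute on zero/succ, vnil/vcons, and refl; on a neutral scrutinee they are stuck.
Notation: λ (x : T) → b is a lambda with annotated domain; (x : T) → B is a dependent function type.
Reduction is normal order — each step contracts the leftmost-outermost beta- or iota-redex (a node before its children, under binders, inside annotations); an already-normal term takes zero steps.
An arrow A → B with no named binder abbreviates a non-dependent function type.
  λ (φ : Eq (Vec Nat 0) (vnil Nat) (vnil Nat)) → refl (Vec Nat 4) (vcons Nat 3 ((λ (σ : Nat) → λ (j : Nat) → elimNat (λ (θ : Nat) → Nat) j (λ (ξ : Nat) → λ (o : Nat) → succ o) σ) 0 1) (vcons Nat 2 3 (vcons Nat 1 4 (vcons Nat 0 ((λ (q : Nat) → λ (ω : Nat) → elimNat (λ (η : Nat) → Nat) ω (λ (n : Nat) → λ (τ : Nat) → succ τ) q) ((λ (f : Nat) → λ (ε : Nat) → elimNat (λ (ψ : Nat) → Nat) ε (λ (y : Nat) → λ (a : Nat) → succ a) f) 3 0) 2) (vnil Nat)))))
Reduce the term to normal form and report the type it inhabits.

normal form:
  λ (φ : Eq (Vec Nat 0) (vnil Nat) (vnil Nat)) → refl (Vec Nat 4) (vcons Nat 3 1 (vcons Nat 2 3 (vcons Nat 1 4 (vcons Nat 0 5 (vnil Nat)))))
inferred type:
  Eq (Vec Nat 0) (vnil Nat) (vnil Nat) → Eq (Vec Nat 4) (vcons Nat 3 1 (vcons Nat 2 3 (vcons Nat 1 4 (vcons Nat 0 5 (vnil Nat))))) (vcons Nat 3 1 (vcons Nat 2 3 (vcons Nat 1 4 (vcons Nat 0 5 (vnil Nat)))))


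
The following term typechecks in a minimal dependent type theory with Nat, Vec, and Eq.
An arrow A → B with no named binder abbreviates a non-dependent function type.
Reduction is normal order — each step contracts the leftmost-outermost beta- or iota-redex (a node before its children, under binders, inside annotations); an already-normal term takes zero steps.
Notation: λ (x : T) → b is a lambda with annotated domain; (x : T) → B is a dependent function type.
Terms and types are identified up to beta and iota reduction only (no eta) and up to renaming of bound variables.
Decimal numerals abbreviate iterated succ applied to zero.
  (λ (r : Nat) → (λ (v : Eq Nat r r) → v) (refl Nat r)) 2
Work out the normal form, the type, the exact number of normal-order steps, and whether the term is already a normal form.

reduced normal form:
  refl Nat 2
the term's type:
  Eq Nat 2 2
reduction steps (normal order): 2
already normal: no
first contracted redex: a beta-redex


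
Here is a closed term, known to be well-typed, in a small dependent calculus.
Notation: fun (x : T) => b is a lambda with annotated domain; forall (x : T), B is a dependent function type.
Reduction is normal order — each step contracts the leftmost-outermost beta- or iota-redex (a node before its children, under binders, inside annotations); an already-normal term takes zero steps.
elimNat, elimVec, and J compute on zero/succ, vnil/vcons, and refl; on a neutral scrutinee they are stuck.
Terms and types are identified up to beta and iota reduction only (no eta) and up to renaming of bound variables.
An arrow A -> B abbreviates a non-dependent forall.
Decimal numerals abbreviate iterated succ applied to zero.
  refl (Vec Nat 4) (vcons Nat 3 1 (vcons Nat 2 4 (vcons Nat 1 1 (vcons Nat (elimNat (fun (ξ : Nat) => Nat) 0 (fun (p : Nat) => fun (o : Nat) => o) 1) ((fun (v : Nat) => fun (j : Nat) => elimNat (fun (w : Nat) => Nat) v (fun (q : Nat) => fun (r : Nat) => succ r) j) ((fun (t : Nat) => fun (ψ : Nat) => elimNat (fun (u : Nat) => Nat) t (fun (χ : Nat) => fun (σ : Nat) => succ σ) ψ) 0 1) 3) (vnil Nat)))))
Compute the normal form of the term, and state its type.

normal form:
  refl (Vec Nat 4) (vcons Nat 3 1 (vcons Nat 2 4 (vcons Nat 1 1 (vcons Nat 0 4 (vnil Nat)))))
type:
  Eq (Vec Nat 4) (vcons Nat 3 1 (vcons Nat 2 4 (vcons Nat 1 1 (vcons Nat 0 4 (vnil Nat))))) (vcons Nat 3 1 (vcons Nat 2 4 (vcons Nat 1 1 (vcons Nat 0 4 (vnil Nat)))))
observation: 22 normal-order steps separate the term from its normal form.


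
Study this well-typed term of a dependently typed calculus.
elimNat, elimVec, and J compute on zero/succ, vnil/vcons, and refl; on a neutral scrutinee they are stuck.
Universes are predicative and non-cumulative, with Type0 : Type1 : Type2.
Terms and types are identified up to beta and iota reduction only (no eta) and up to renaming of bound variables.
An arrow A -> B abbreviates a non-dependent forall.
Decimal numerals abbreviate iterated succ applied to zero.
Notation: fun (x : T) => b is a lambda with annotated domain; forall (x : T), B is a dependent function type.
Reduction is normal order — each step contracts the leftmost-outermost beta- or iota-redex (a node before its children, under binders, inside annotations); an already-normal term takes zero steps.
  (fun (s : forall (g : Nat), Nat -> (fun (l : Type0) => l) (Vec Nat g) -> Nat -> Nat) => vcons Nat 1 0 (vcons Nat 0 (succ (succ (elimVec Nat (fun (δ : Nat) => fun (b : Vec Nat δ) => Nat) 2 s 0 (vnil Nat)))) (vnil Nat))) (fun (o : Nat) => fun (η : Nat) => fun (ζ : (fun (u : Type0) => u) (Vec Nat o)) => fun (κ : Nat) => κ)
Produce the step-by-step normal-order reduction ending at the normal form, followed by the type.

normal-order reduction:
  (fun (s : forall (g : Nat), Nat -> (fun (l : Type0) => l) (Vec Nat g) -> Nat -> Nat) => vcons Nat 1 0 (vcons Nat 0 (succ (succ (elimVec Nat (fun (δ : Nat) => fun (b : Vec Nat δ) => Nat) 2 s 0 (vnil Nat)))) (vnil Nat))) (fun (o : Nat) => fun (η : Nat) => fun (ζ : (fun (u : Type0) => u) (Vec Nat o)) => fun (κ : Nat) => κ)
  ~> vcons Nat 1 0 (vcons Nat 0 (succ (succ (elimVec Nat (fun (s : Nat) => fun (g : Vec Nat s) => Nat) 2 (fun (l : Nat) => fun (δ : Nat) => fun (b : (fun (o : Type0) => o) (Vec Nat l)) => fun (η : Nat) => η) 0 (vnil Nat)))) (vnil Nat))
  ~> vcons Nat 1 0 (vcons Nat 0 4 (vnil Nat))
inferred type:
  Vec Nat 2
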